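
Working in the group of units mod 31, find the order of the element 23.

10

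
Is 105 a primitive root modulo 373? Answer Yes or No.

Yes

φ(373) = 373 − 1 = 372 = 2^2 · 3 · 31.
105 is a primitive root mod 373 iff 105^(φ(373)/q) ≢ 1 for every prime q | φ(373), i.e. q ∈ {2, 3, 31}.
105^186 ≡ 372 (mod 373)  [q = 2: ≢ 1 ✓]
105^124 ≡ 88 (mod 373)  [q = 3: ≢ 1 ✓]
105^12 ≡ 309 (mod 373)  [q = 31: ≢ 1 ✓]
None equal 1, so ord_373(105) = 372: 105 is a primitive root.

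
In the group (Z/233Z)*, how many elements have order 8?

4

φ(233) = 233 − 1 = 232 = 2^3 · 29.
Since (Z/233Z)^× is cyclic of order 232, the number of elements of order d is φ(d) when d | 232 and 0 otherwise.
8 = 2^3 divides 232, and φ(8) = 4.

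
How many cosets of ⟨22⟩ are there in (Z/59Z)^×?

The order of 22 must divide φ(59) = 59 − 1 = 58 = 2 · 29.
Divisors of 58: 1, 2, 29, 58.
Test each divisor d:
22^1 ≡ 22
22^2 ≡ 12
22^29 ≡ 1
So ord_59(22) = 29, hence |⟨22⟩| = 29.
Index = |(Z/59Z)^×| / |⟨22⟩| = 58 / 29 = 2.

2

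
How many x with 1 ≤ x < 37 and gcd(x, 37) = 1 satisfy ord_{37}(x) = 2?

1

φ(37) = 37 − 1 = 36 = 2^2 · 3^2.
Since (Z/37Z)^× is cyclic of order 36, the number of elements of order d is φ(d) when d | 36 and 0 otherwise.
2 | 36, and φ(2) = 2 − 1 = 1.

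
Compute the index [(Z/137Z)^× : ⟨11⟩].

2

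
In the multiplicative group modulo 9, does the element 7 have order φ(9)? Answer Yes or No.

No

φ(9) = φ(3^2) = 3·(3−1) = 6 = 2 · 3.
7 is a primitive root mod 9 iff 7^(φ(9)/q) ≢ 1 for every prime q | φ(9), i.e. q ∈ {2, 3}.
7^3 ≡ 1 (mod 9)  [q = 2: ≡ 1 ✗]
7^2 ≡ 4 (mod 9)  [q = 3: ≢ 1 ✓]
The check at q = 2 fails, so 7 generates a proper subgroup.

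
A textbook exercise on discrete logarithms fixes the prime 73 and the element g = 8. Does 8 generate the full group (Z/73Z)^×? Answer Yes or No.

No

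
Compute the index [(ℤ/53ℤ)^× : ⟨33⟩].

1

By Lagrange's theorem, ord_53(33) divides φ(53) = 53 − 1 = 52 = 2^2 · 13.
Divisors of 52: 1, 2, 4, 13, 26, 52.
Check 33^d mod 53 for each divisor in increasing order:
33^1 ≡ 33
33^2 ≡ 29
33^4 ≡ 46
33^13 ≡ 23
33^26 ≡ 52
33^52 ≡ 1
The order of 33 is 52, so the subgroup it generates has 52 elements.
Index = |(Z/53Z)^×| / |⟨33⟩| = 52 / 52 = 1.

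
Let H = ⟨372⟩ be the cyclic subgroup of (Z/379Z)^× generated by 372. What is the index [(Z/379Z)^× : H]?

2

The order of 372 must divide φ(379) = 379 − 1 = 378 = 2 · 3^3 · 7.
Divisors of 378: 1, 2, 3, 6, 7, 9, 14, 18, 21, 27, 42, 54, 63, 126, 189, 378.
Compute 372^d (mod 379) for the divisors d until we hit 1:
372^1 ≡ 372 (mod 379)
372^2 ≡ 49 (mod 379)
372^3 ≡ 36 (mod 379)
372^6 ≡ 159 (mod 379)
372^7 ≡ 24 (mod 379)
372^9 ≡ 39 (mod 379)
372^14 ≡ 197 (mod 379)
372^18 ≡ 5 (mod 379)
372^21 ≡ 180 (mod 379)
372^27 ≡ 195 (mod 379)
372^42 ≡ 185 (mod 379)
372^54 ≡ 125 (mod 379)
372^63 ≡ 327 (mod 379)
372^126 ≡ 51 (mod 379)
372^189 ≡ 1 (mod 379) ✓
So ord_379(372) = 189, hence |⟨372⟩| = 189.
The index is φ(379) / ord(372) = 378 / 189 = 2.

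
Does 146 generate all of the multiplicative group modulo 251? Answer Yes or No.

φ(251) = 251 − 1 = 250 = 2 · 5^3.
An element g generates (Z/251Z)^× iff g^(250/q) ≢ 1 (mod 251) for each prime q ∈ {2, 5}.
146^125 ≡ 250 (mod 251)  [q = 2: ≢ 1 ✓]
146^50 ≡ 149 (mod 251)  [q = 5: ≢ 1 ✓]
None equal 1, so ord_251(146) = 250: 146 is a primitive root.

Yes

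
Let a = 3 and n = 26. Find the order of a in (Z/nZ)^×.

3

Since 3 ∈ (Z/26Z)^×, its order divides φ(26) = φ(2)·φ(13) = 1·12 = 12 = 2^2 · 3.
Divisors of 12: 1, 2, 3, 4, 6, 12.
Check 3^d mod 26 for each divisor in increasing order:
3^1 ≡ 3
3^2 ≡ 9
3^3 ≡ 1
Hence ord(3) = 3.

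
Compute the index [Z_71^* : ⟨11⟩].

Since 11 ∈ (Z/71Z)^×, its order divides φ(71) = 71 − 1 = 70 = 2 · 5 · 7.
Divisors of 70: 1, 2, 5, 7, 10, 14, 35, 70.
Test each divisor d:
11^1 ≡ 11
11^2 ≡ 50
11^5 ≡ 23
11^7 ≡ 14
11^10 ≡ 32
11^14 ≡ 54
11^35 ≡ 70
11^70 ≡ 1
Thus |⟨11⟩| = ord(11) = 70.
The index is φ(71) / ord(11) = 70 / 70 = 1.

1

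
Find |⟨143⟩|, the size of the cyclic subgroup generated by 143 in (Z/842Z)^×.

Since 143 ∈ (Z/842Z)^×, its order divides φ(842) = φ(2)·φ(421) = 1·420 = 420 = 2^2 · 3 · 5 · 7.
Divisors of 420: 1, 2, 3, 4, 5, 6, 7, 10, 12, 14, 15, 20, 21, 28, 30, 35, 42, 60, 70, 84, 105, 140, 210, 420.
Evaluate successive powers at the divisors of 420:
143^1 ≡ 143 (mod 842)
143^2 ≡ 241 (mod 842)
143^3 ≡ 783 (mod 842)
143^4 ≡ 825 (mod 842)
143^5 ≡ 95 (mod 842)
143^6 ≡ 113 (mod 842)
143^7 ≡ 161 (mod 842)
143^10 ≡ 605 (mod 842)
143^12 ≡ 139 (mod 842)
143^14 ≡ 661 (mod 842)
143^15 ≡ 219 (mod 842)
143^20 ≡ 597 (mod 842)
143^21 ≡ 329 (mod 842)
143^28 ≡ 765 (mod 842)
143^30 ≡ 809 (mod 842)
143^35 ≡ 233 (mod 842)
143^42 ≡ 465 (mod 842)
143^60 ≡ 247 (mod 842)
143^70 ≡ 401 (mod 842)
143^84 ≡ 673 (mod 842)
143^105 ≡ 813 (mod 842)
143^140 ≡ 821 (mod 842)
143^210 ≡ 841 (mod 842)
143^420 ≡ 1 (mod 842) ✓
The smallest such exponent is 420, so the order of 143 is 420.

420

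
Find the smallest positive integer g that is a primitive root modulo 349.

2

φ(349) = 349 − 1 = 348 = 2^2 · 3 · 29.
Test candidates g = 2, 3, … against the prime factors q ∈ {2, 3, 29} of φ(349): g is a generator iff g^(348/q) ≢ 1 for every such q.
g = 2: 2^174 ≡ 348; 2^116 ≡ 226; 2^12 ≡ 257 — none is 1, so 2 is a primitive root.
So 2 is the smallest generator of (Z/349Z)^×.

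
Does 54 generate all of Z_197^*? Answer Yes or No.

φ(197) = 197 − 1 = 196 = 2^2 · 7^2.
Test 54^(196/q) mod 197 for each prime factor q of 196:
54^98 ≡ 1 (mod 197)  [q = 2: ≡ 1 ✗]
54^28 ≡ 114 (mod 197)  [q = 7: ≢ 1 ✓]
Since 54^98 ≡ 1, the order of 54 divides 98 < 196, so 54 is not a primitive root.

No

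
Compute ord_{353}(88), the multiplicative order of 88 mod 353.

44

Since 88 ∈ (Z/353Z)^×, its order divides φ(353) = 353 − 1 = 352 = 2^5 · 11.
Divisors of 352: 1, 2, 4, 8, 11, 16, 22, 32, 44, 88, 176, 352.
Compute 88^d (mod 353) for the divisors d until we hit 1:
88^1 ≡ 88 (mod 353)
88^2 ≡ 331 (mod 353)
88^4 ≡ 131 (mod 353)
88^8 ≡ 217 (mod 353)
88^11 ≡ 311 (mod 353)
88^16 ≡ 140 (mod 353)
88^22 ≡ 352 (mod 353)
88^32 ≡ 185 (mod 353)
88^44 ≡ 1 (mod 353) ✓
So ord_353(88) = 44.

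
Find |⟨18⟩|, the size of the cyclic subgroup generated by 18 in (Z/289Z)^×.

17

By Lagrange's theorem, ord_289(18) divides φ(289) = φ(17^2) = 17·(17−1) = 272 = 2^4 · 17.
Divisors of 272: 1, 2, 4, 8, 16, 17, 34, 68, 136, 272.
Check 18^d mod 289 for each divisor in increasing order:
18^1 ≡ 18 (mod 289)
18^2 ≡ 35 (mod 289)
18^4 ≡ 69 (mod 289)
18^8 ≡ 137 (mod 289)
18^16 ≡ 273 (mod 289)
18^17 ≡ 1 (mod 289) ✓
Therefore the multiplicative order of 18 modulo 289 is 17.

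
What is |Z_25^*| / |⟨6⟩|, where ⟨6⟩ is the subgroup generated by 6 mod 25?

4

Since 6 ∈ (Z/25Z)^×, its order divides φ(25) = φ(5^2) = 5·(5−1) = 20 = 2^2 · 5.
Divisors of 20: 1, 2, 4, 5, 10, 20.
Compute 6^d (mod 25) for the divisors d until we hit 1:
6^1 ≡ 6
6^2 ≡ 11
6^4 ≡ 21
6^5 ≡ 1
The order of 6 is 5, so the subgroup it generates has 5 elements.
[(Z/25Z)^× : ⟨6⟩] = 20/5 = 4.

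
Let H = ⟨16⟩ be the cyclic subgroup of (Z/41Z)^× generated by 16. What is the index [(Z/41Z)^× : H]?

8

By Lagrange's theorem, ord_41(16) divides φ(41) = 41 − 1 = 40 = 2^3 · 5.
Divisors of 40: 1, 2, 4, 5, 8, 10, 20, 40.
Compute 16^d (mod 41) for the divisors d until we hit 1:
16^1 ≡ 16
16^2 ≡ 10
16^4 ≡ 18
16^5 ≡ 1
The order of 16 is 5, so the subgroup it generates has 5 elements.
The index is φ(41) / ord(16) = 40 / 5 = 8.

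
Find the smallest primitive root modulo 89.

3

φ(89) = 89 − 1 = 88 = 2^3 · 11.
Test candidates g = 2, 3, … against the prime factors q ∈ {2, 11} of φ(89): g is a generator iff g^(88/q) ≢ 1 for every such q.
g = 2: 2^44 ≡ 1 — hits 1, so not a primitive root.
g = 3: 3^44 ≡ 88; 3^8 ≡ 64 — none is 1, so 3 is a primitive root.
Hence the least primitive root of 89 is 3.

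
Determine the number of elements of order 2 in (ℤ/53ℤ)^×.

1

φ(53) = 53 − 1 = 52 = 2^2 · 13.
In a cyclic group of order 52, there are φ(d) elements of order d for each divisor d of 52, and zero for non-divisors.
2 | 52, and φ(2) = 2 − 1 = 1.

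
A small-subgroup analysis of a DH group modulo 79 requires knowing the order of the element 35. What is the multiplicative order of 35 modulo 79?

78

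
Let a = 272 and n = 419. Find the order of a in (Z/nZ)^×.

418

The order of 272 must divide φ(419) = 419 − 1 = 418 = 2 · 11 · 19.
Divisors of 418: 1, 2, 11, 19, 22, 38, 209, 418.
Compute 272^d (mod 419) for the divisors d until we hit 1:
272^1 ≡ 272
272^2 ≡ 240
272^11 ≡ 283
272^19 ≡ 119
272^22 ≡ 60
272^38 ≡ 334
272^209 ≡ 418
272^418 ≡ 1
So ord_419(272) = 418.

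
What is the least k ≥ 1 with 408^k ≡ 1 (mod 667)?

308

The order of 408 must divide φ(667) = φ(23·29) = (23−1)·(29−1) = 22·28 = 616 = 2^3 · 7 · 11.
Divisors of 616: 1, 2, 4, 7, 8, 11, 14, 22, 28, 44, 56, 77, 88, 154, 308, 616.
Check 408^d mod 667 for each divisor in increasing order:
408^1 ≡ 408
408^2 ≡ 381
408^4 ≡ 422
408^7 ≡ 273
408^8 ≡ 662
408^11 ≡ 482
408^14 ≡ 492
408^22 ≡ 208
408^28 ≡ 610
408^44 ≡ 576
408^56 ≡ 581
408^77 ≡ 597
408^88 ≡ 277
408^154 ≡ 231
408^308 ≡ 1
Hence ord(408) = 308.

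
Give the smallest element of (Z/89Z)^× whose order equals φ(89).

3

φ(89) = 89 − 1 = 88 = 2^3 · 11.
Test candidates g = 2, 3, … against the prime factors q ∈ {2, 11} of φ(89): g is a generator iff g^(88/q) ≢ 1 for every such q.
g = 2: 2^44 ≡ 1 — hits 1, so not a primitive root.
g = 3: 3^44 ≡ 88; 3^8 ≡ 64 — none is 1, so 3 is a primitive root.
The smallest primitive root modulo 89 is 3.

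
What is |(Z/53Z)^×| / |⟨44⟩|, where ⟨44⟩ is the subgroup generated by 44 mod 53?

4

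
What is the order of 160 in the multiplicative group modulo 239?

119

ord(160) | φ(239) = 239 − 1 = 238 = 2 · 7 · 17.
Divisors of 238: 1, 2, 7, 14, 17, 34, 119, 238.
Evaluate successive powers at the divisors of 238:
160^1 ≡ 160
160^2 ≡ 27
160^7 ≡ 216
160^14 ≡ 51
160^17 ≡ 201
160^34 ≡ 10
160^119 ≡ 1
So ord_239(160) = 119.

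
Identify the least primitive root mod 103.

5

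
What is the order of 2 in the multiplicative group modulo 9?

6

ord(2) | φ(9) = φ(3^2) = 3·(3−1) = 6 = 2 · 3.
Divisors of 6: 1, 2, 3, 6.
Test each divisor d:
2^1 ≡ 2 (mod 9)
2^2 ≡ 4 (mod 9)
2^3 ≡ 8 (mod 9)
2^6 ≡ 1 (mod 9) ✓
Therefore the multiplicative order of 2 modulo 9 is 6.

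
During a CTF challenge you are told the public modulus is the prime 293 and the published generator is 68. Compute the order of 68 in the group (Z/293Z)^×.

146

ord(68) | φ(293) = 293 − 1 = 292 = 2^2 · 73.
Divisors of 292: 1, 2, 4, 73, 146, 292.
Test each divisor d:
68^1 ≡ 68
68^2 ≡ 229
68^4 ≡ 287
68^73 ≡ 292
68^146 ≡ 1
The smallest such exponent is 146, so the order of 68 is 146.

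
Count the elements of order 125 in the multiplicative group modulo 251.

φ(251) = 251 − 1 = 250 = 2 · 5^3.
(Z/251Z)^× is cyclic (|G| = 250); a cyclic group of order m has exactly φ(d) elements of each order d | m, and none otherwise.
125 = 5^3 divides 250, and φ(125) = 100.

100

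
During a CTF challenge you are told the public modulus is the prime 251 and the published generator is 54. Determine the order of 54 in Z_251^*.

The order of 54 must divide φ(251) = 251 − 1 = 250 = 2 · 5^3.
Divisors of 250: 1, 2, 5, 10, 25, 50, 125, 250.
Test each divisor d:
54^1 ≡ 54 (mod 251)
54^2 ≡ 155 (mod 251)
54^5 ≡ 182 (mod 251)
54^10 ≡ 243 (mod 251)
54^25 ≡ 102 (mod 251)
54^50 ≡ 113 (mod 251)
54^125 ≡ 250 (mod 251)
54^250 ≡ 1 (mod 251) ✓
The smallest such exponent is 250, so the order of 54 is 250.

250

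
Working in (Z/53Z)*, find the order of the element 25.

26

ord(25) | φ(53) = 53 − 1 = 52 = 2^2 · 13.
Divisors of 52: 1, 2, 4, 13, 26, 52.
Check 25^d mod 53 for each divisor in increasing order:
25^1 ≡ 25 (mod 53)
25^2 ≡ 42 (mod 53)
25^4 ≡ 15 (mod 53)
25^13 ≡ 52 (mod 53)
25^26 ≡ 1 (mod 53) ✓
Hence ord(25) = 26.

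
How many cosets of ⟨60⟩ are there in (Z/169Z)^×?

3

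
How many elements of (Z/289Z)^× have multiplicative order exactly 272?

φ(289) = φ(17^2) = 17·(17−1) = 272 = 2^4 · 17.
(Z/289Z)^× is cyclic (|G| = 272); a cyclic group of order m has exactly φ(d) elements of each order d | m, and none otherwise.
272 = 2^4 · 17 divides 272, and φ(272) = 128.

128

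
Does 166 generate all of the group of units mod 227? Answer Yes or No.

No

φ(227) = 227 − 1 = 226 = 2 · 113.
166 is a primitive root mod 227 iff 166^(φ(227)/q) ≢ 1 for every prime q | φ(227), i.e. q ∈ {2, 113}.
166^113 ≡ 1 (mod 227)  [q = 2: ≡ 1 ✗]
166^2 ≡ 89 (mod 227)  [q = 113: ≢ 1 ✓]
Since 166^113 ≡ 1, the order of 166 divides 113 < 226, so 166 is not a primitive root.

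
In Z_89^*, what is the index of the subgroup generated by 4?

The order of 4 must divide φ(89) = 89 − 1 = 88 = 2^3 · 11.
Divisors of 88: 1, 2, 4, 8, 11, 22, 44, 88.
Compute 4^d (mod 89) for the divisors d until we hit 1:
4^1 ≡ 4 (mod 89)
4^2 ≡ 16 (mod 89)
4^4 ≡ 78 (mod 89)
4^8 ≡ 32 (mod 89)
4^11 ≡ 1 (mod 89) ✓
Thus |⟨4⟩| = ord(4) = 11.
[(Z/89Z)^× : ⟨4⟩] = 88/11 = 8.

8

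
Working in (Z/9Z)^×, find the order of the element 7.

ord(7) | φ(9) = φ(3^2) = 3·(3−1) = 6 = 2 · 3.
Divisors of 6: 1, 2, 3, 6.
Evaluate successive powers at the divisors of 6:
7^1 ≡ 7
7^2 ≡ 4
7^3 ≡ 1
The smallest such exponent is 3, so the order of 7 is 3.

3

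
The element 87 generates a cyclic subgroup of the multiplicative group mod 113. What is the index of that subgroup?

By Lagrange's theorem, ord_113(87) divides φ(113) = 113 − 1 = 112 = 2^4 · 7.
Divisors of 112: 1, 2, 4, 7, 8, 14, 16, 28, 56, 112.
Evaluate successive powers at the divisors of 112:
87^1 ≡ 87
87^2 ≡ 111
87^4 ≡ 4
87^7 ≡ 95
87^8 ≡ 16
87^14 ≡ 98
87^16 ≡ 30
87^28 ≡ 112
87^56 ≡ 1
The order of 87 is 56, so the subgroup it generates has 56 elements.
The index is φ(113) / ord(87) = 112 / 56 = 2.

2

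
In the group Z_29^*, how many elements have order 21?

φ(29) = 29 − 1 = 28 = 2^2 · 7.
Since (Z/29Z)^× is cyclic of order 28, the number of elements of order d is φ(d) when d | 28 and 0 otherwise.
21 does not divide 28, so no element of (Z/29Z)^× has order 21.

0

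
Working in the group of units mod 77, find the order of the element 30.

30

The order of 30 must divide φ(77) = φ(7·11) = (7−1)·(11−1) = 6·10 = 60 = 2^2 · 3 · 5.
Divisors of 60: 1, 2, 3, 4, 5, 6, 10, 12, 15, 20, 30, 60.
Compute 30^d (mod 77) for the divisors d until we hit 1:
30^1 ≡ 30
30^2 ≡ 53
30^3 ≡ 50
30^4 ≡ 37
30^5 ≡ 32
30^6 ≡ 36
30^10 ≡ 23
30^12 ≡ 64
30^15 ≡ 43
30^20 ≡ 67
30^30 ≡ 1
So ord_77(30) = 30.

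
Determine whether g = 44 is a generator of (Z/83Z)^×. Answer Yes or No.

No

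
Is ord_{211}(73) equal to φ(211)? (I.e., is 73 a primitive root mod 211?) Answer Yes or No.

φ(211) = 211 − 1 = 210 = 2 · 3 · 5 · 7.
An element g generates (Z/211Z)^× iff g^(210/q) ≢ 1 (mod 211) for each prime q ∈ {2, 3, 5, 7}.
73^105 ≡ 1 (mod 211)  [q = 2: ≡ 1 ✗]
73^70 ≡ 14 (mod 211)  [q = 3: ≢ 1 ✓]
73^42 ≡ 1 (mod 211)  [q = 5: ≡ 1 ✗]
73^30 ≡ 123 (mod 211)  [q = 7: ≢ 1 ✓]
73^105 ≡ 1 shows ord(73) | 105, strictly less than φ(211); not a primitive root.

No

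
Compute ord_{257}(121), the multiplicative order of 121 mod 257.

By Lagrange's theorem, ord_257(121) divides φ(257) = 257 − 1 = 256 = 2^8.
Divisors of 256: 1, 2, 4, 8, 16, 32, 64, 128, 256.
Test each divisor d:
121^1 ≡ 121 (mod 257)
121^2 ≡ 249 (mod 257)
121^4 ≡ 64 (mod 257)
121^8 ≡ 241 (mod 257)
121^16 ≡ 256 (mod 257)
121^32 ≡ 1 (mod 257) ✓
The smallest such exponent is 32, so the order of 121 is 32.

32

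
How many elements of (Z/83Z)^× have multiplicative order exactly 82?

φ(83) = 83 − 1 = 82 = 2 · 41.
Since (Z/83Z)^× is cyclic of order 82, the number of elements of order d is φ(d) when d | 82 and 0 otherwise.
82 = 2 · 41 divides 82, and φ(82) = 40.

40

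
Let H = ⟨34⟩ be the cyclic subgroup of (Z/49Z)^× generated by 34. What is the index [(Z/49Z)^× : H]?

ord(34) | φ(49) = φ(7^2) = 7·(7−1) = 42 = 2 · 3 · 7.
Divisors of 42: 1, 2, 3, 6, 7, 14, 21, 42.
Test each divisor d:
34^1 ≡ 34 (mod 49)
34^2 ≡ 29 (mod 49)
34^3 ≡ 6 (mod 49)
34^6 ≡ 36 (mod 49)
34^7 ≡ 48 (mod 49)
34^14 ≡ 1 (mod 49) ✓
Thus |⟨34⟩| = ord(34) = 14.
[(Z/49Z)^× : ⟨34⟩] = 42/14 = 3.

3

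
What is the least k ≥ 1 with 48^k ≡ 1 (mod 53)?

ord(48) | φ(53) = 53 − 1 = 52 = 2^2 · 13.
Divisors of 52: 1, 2, 4, 13, 26, 52.
Evaluate successive powers at the divisors of 52:
48^1 ≡ 48 (mod 53)
48^2 ≡ 25 (mod 53)
48^4 ≡ 42 (mod 53)
48^13 ≡ 30 (mod 53)
48^26 ≡ 52 (mod 53)
48^52 ≡ 1 (mod 53) ✓
Therefore the multiplicative order of 48 modulo 53 is 52.

52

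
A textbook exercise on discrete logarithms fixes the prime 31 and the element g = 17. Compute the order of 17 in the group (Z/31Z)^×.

By Lagrange's theorem, ord_31(17) divides φ(31) = 31 − 1 = 30 = 2 · 3 · 5.
Divisors of 30: 1, 2, 3, 5, 6, 10, 15, 30.
Evaluate successive powers at the divisors of 30:
17^1 ≡ 17
17^2 ≡ 10
17^3 ≡ 15
17^5 ≡ 26
17^6 ≡ 8
17^10 ≡ 25
17^15 ≡ 30
17^30 ≡ 1
Therefore the multiplicative order of 17 modulo 31 is 30.

30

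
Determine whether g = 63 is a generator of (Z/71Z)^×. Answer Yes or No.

φ(71) = 71 − 1 = 70 = 2 · 5 · 7.
63 is a primitive root mod 71 iff 63^(φ(71)/q) ≢ 1 for every prime q | φ(71), i.e. q ∈ {2, 5, 7}.
63^35 ≡ 70 (mod 71)  [q = 2: ≢ 1 ✓]
63^14 ≡ 57 (mod 71)  [q = 5: ≢ 1 ✓]
63^10 ≡ 20 (mod 71)  [q = 7: ≢ 1 ✓]
All checks pass, so 63 has order 70 and is a primitive root modulo 71.

Yes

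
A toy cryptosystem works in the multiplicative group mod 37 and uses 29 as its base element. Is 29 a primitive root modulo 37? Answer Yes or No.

φ(37) = 37 − 1 = 36 = 2^2 · 3^2.
It suffices to check that the order of 29 is not a proper divisor of 36: compute 29^(36/q) for q ∈ {2, 3}.
29^18 ≡ 36 (mod 37)  [q = 2: ≢ 1 ✓]
29^12 ≡ 1 (mod 37)  [q = 3: ≡ 1 ✗]
The check at q = 3 fails, so 29 generates a proper subgroup.

No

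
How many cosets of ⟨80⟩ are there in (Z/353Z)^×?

1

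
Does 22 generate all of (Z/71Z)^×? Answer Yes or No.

φ(71) = 71 − 1 = 70 = 2 · 5 · 7.
An element g generates (Z/71Z)^× iff g^(70/q) ≢ 1 (mod 71) for each prime q ∈ {2, 5, 7}.
22^35 ≡ 70 (mod 71)  [q = 2: ≢ 1 ✓]
22^14 ≡ 5 (mod 71)  [q = 5: ≢ 1 ✓]
22^10 ≡ 37 (mod 71)  [q = 7: ≢ 1 ✓]
Every test exponent gives a nontrivial residue, hence 22 generates the full group.

Yes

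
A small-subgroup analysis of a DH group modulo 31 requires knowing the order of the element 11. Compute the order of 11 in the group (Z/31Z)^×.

The order of 11 must divide φ(31) = 31 − 1 = 30 = 2 · 3 · 5.
Divisors of 30: 1, 2, 3, 5, 6, 10, 15, 30.
Check 11^d mod 31 for each divisor in increasing order:
11^1 ≡ 11
11^2 ≡ 28
11^3 ≡ 29
11^5 ≡ 6
11^6 ≡ 4
11^10 ≡ 5
11^15 ≡ 30
11^30 ≡ 1
The smallest such exponent is 30, so the order of 11 is 30.

30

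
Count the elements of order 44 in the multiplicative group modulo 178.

20

φ(178) = φ(2)·φ(89) = 1·88 = 88 = 2^3 · 11.
Since (Z/178Z)^× is cyclic of order 88, the number of elements of order d is φ(d) when d | 88 and 0 otherwise.
44 = 2^2 · 11 divides 88, and φ(44) = 20.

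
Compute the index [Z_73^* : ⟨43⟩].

3

ord(43) | φ(73) = 73 − 1 = 72 = 2^3 · 3^2.
Divisors of 72: 1, 2, 3, 4, 6, 8, 9, 12, 18, 24, 36, 72.
Compute 43^d (mod 73) for the divisors d until we hit 1:
43^1 ≡ 43
43^2 ≡ 24
43^3 ≡ 10
43^4 ≡ 65
43^6 ≡ 27
43^8 ≡ 64
43^9 ≡ 51
43^12 ≡ 72
43^18 ≡ 46
43^24 ≡ 1
The order of 43 is 24, so the subgroup it generates has 24 elements.
Index = |(Z/73Z)^×| / |⟨43⟩| = 72 / 24 = 3.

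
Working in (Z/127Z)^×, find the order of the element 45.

By Lagrange's theorem, ord_127(45) divides φ(127) = 127 − 1 = 126 = 2 · 3^2 · 7.
Divisors of 126: 1, 2, 3, 6, 7, 9, 14, 18, 21, 42, 63, 126.
Compute 45^d (mod 127) for the divisors d until we hit 1:
45^1 ≡ 45 (mod 127)
45^2 ≡ 120 (mod 127)
45^3 ≡ 66 (mod 127)
45^6 ≡ 38 (mod 127)
45^7 ≡ 59 (mod 127)
45^9 ≡ 95 (mod 127)
45^14 ≡ 52 (mod 127)
45^18 ≡ 8 (mod 127)
45^21 ≡ 20 (mod 127)
45^42 ≡ 19 (mod 127)
45^63 ≡ 126 (mod 127)
45^126 ≡ 1 (mod 127) ✓
The smallest such exponent is 126, so the order of 45 is 126.

126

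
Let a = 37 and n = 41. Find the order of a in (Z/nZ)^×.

ord(37) | φ(41) = 41 − 1 = 40 = 2^3 · 5.
Divisors of 40: 1, 2, 4, 5, 8, 10, 20, 40.
Test each divisor d:
37^1 ≡ 37 (mod 41)
37^2 ≡ 16 (mod 41)
37^4 ≡ 10 (mod 41)
37^5 ≡ 1 (mod 41) ✓
So ord_41(37) = 5.

5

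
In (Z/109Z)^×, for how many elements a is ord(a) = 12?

φ(109) = 109 − 1 = 108 = 2^2 · 3^3.
In a cyclic group of order 108, there are φ(d) elements of order d for each divisor d of 108, and zero for non-divisors.
12 = 2^2 · 3 divides 108, and φ(12) = 4.

4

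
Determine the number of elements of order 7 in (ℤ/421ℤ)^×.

φ(421) = 421 − 1 = 420 = 2^2 · 3 · 5 · 7.
Since (Z/421Z)^× is cyclic of order 420, the number of elements of order d is φ(d) when d | 420 and 0 otherwise.
7 | 420, and φ(7) = 7 − 1 = 6.

6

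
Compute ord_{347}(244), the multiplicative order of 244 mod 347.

Since 244 ∈ (Z/347Z)^×, its order divides φ(347) = 347 − 1 = 346 = 2 · 173.
Divisors of 346: 1, 2, 173, 346.
Evaluate successive powers at the divisors of 346:
244^1 ≡ 244 (mod 347)
244^2 ≡ 199 (mod 347)
244^173 ≡ 1 (mod 347) ✓
Hence ord(244) = 173.

173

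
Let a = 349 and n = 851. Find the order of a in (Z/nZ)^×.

By Lagrange's theorem, ord_851(349) divides φ(851) = φ(23·37) = (23−1)·(37−1) = 22·36 = 792 = 2^3 · 3^2 · 11.
Divisors of 792: 1, 2, 3, 4, 6, 8, 9, 11, 12, 18, 22, 24, 33, 36, 44, 66, 72, 88, 99, 132, 198, 264, 396, 792.
Evaluate successive powers at the divisors of 792:
349^1 ≡ 349
349^2 ≡ 108
349^3 ≡ 248
349^4 ≡ 601
349^6 ≡ 232
349^8 ≡ 377
349^9 ≡ 519
349^11 ≡ 737
349^12 ≡ 211
349^18 ≡ 445
349^22 ≡ 231
349^24 ≡ 269
349^33 ≡ 47
349^36 ≡ 593
349^44 ≡ 599
349^66 ≡ 507
349^72 ≡ 186
349^88 ≡ 530
349^99 ≡ 1
The smallest such exponent is 99, so the order of 349 is 99.

99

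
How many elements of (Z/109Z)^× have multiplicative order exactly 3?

2

φ(109) = 109 − 1 = 108 = 2^2 · 3^3.
Since (Z/109Z)^× is cyclic of order 108, the number of elements of order d is φ(d) when d | 108 and 0 otherwise.
3 | 108, and φ(3) = 3 − 1 = 2.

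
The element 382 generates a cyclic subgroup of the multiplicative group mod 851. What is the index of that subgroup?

4

By Lagrange's theorem, ord_851(382) divides φ(851) = φ(23·37) = (23−1)·(37−1) = 22·36 = 792 = 2^3 · 3^2 · 11.
Divisors of 792: 1, 2, 3, 4, 6, 8, 9, 11, 12, 18, 22, 24, 33, 36, 44, 66, 72, 88, 99, 132, 198, 264, 396, 792.
Evaluate successive powers at the divisors of 792:
382^1 ≡ 382 (mod 851)
382^2 ≡ 403 (mod 851)
382^3 ≡ 766 (mod 851)
382^4 ≡ 719 (mod 851)
382^6 ≡ 417 (mod 851)
382^8 ≡ 404 (mod 851)
382^9 ≡ 297 (mod 851)
382^11 ≡ 551 (mod 851)
382^12 ≡ 285 (mod 851)
382^18 ≡ 556 (mod 851)
382^22 ≡ 645 (mod 851)
382^24 ≡ 380 (mod 851)
382^33 ≡ 528 (mod 851)
382^36 ≡ 223 (mod 851)
382^44 ≡ 737 (mod 851)
382^66 ≡ 507 (mod 851)
382^72 ≡ 371 (mod 851)
382^88 ≡ 231 (mod 851)
382^99 ≡ 482 (mod 851)
382^132 ≡ 47 (mod 851)
382^198 ≡ 1 (mod 851) ✓
The order of 382 is 198, so the subgroup it generates has 198 elements.
Index = |(Z/851Z)^×| / |⟨382⟩| = 792 / 198 = 4.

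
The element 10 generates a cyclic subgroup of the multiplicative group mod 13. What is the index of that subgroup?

The order of 10 must divide φ(13) = 13 − 1 = 12 = 2^2 · 3.
Divisors of 12: 1, 2, 3, 4, 6, 12.
Evaluate successive powers at the divisors of 12:
10^1 ≡ 10
10^2 ≡ 9
10^3 ≡ 12
10^4 ≡ 3
10^6 ≡ 1
The order of 10 is 6, so the subgroup it generates has 6 elements.
[(Z/13Z)^× : ⟨10⟩] = 12/6 = 2.

2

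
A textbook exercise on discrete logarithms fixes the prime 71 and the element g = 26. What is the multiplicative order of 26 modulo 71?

Since 26 ∈ (Z/71Z)^×, its order divides φ(71) = 71 − 1 = 70 = 2 · 5 · 7.
Divisors of 70: 1, 2, 5, 7, 10, 14, 35, 70.
Test each divisor d:
26^1 ≡ 26 (mod 71)
26^2 ≡ 37 (mod 71)
26^5 ≡ 23 (mod 71)
26^7 ≡ 70 (mod 71)
26^10 ≡ 32 (mod 71)
26^14 ≡ 1 (mod 71) ✓
Therefore the multiplicative order of 26 modulo 71 is 14.

14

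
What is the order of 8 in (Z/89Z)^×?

11

ord(8) | φ(89) = 89 − 1 = 88 = 2^3 · 11.
Divisors of 88: 1, 2, 4, 8, 11, 22, 44, 88.
Check 8^d mod 89 for each divisor in increasing order:
8^1 ≡ 8 (mod 89)
8^2 ≡ 64 (mod 89)
8^4 ≡ 2 (mod 89)
8^8 ≡ 4 (mod 89)
8^11 ≡ 1 (mod 89) ✓
Hence ord(8) = 11.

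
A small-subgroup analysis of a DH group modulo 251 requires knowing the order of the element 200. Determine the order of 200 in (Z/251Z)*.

50

Since 200 ∈ (Z/251Z)^×, its order divides φ(251) = 251 − 1 = 250 = 2 · 5^3.
Divisors of 250: 1, 2, 5, 10, 25, 50, 125, 250.
Evaluate successive powers at the divisors of 250:
200^1 ≡ 200 (mod 251)
200^2 ≡ 91 (mod 251)
200^5 ≡ 102 (mod 251)
200^10 ≡ 113 (mod 251)
200^25 ≡ 250 (mod 251)
200^50 ≡ 1 (mod 251) ✓
The smallest such exponent is 50, so the order of 200 is 50.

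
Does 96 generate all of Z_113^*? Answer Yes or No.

φ(113) = 113 − 1 = 112 = 2^4 · 7.
It suffices to check that the order of 96 is not a proper divisor of 112: compute 96^(112/q) for q ∈ {2, 7}.
96^56 ≡ 112 (mod 113)  [q = 2: ≢ 1 ✓]
96^16 ≡ 109 (mod 113)  [q = 7: ≢ 1 ✓]
None equal 1, so ord_113(96) = 112: 96 is a primitive root.

Yes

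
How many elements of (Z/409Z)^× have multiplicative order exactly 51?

32

φ(409) = 409 − 1 = 408 = 2^3 · 3 · 17.
In a cyclic group of order 408, there are φ(d) elements of order d for each divisor d of 408, and zero for non-divisors.
51 = 3 · 17 divides 408, and φ(51) = 32.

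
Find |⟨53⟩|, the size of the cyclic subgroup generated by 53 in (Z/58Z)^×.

ord(53) | φ(58) = φ(2)·φ(29) = 1·28 = 28 = 2^2 · 7.
Divisors of 28: 1, 2, 4, 7, 14, 28.
Evaluate successive powers at the divisors of 28:
53^1 ≡ 53 (mod 58)
53^2 ≡ 25 (mod 58)
53^4 ≡ 45 (mod 58)
53^7 ≡ 1 (mod 58) ✓
Hence ord(53) = 7.

7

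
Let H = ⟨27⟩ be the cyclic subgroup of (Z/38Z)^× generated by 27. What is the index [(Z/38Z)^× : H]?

3

The order of 27 must divide φ(38) = φ(2)·φ(19) = 1·18 = 18 = 2 · 3^2.
Divisors of 18: 1, 2, 3, 6, 9, 18.
Compute 27^d (mod 38) for the divisors d until we hit 1:
27^1 ≡ 27 (mod 38)
27^2 ≡ 7 (mod 38)
27^3 ≡ 37 (mod 38)
27^6 ≡ 1 (mod 38) ✓
The order of 27 is 6, so the subgroup it generates has 6 elements.
The index is φ(38) / ord(27) = 18 / 6 = 3.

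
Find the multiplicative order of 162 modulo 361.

342

By Lagrange's theorem, ord_361(162) divides φ(361) = φ(19^2) = 19·(19−1) = 342 = 2 · 3^2 · 19.
Divisors of 342: 1, 2, 3, 6, 9, 18, 19, 38, 57, 114, 171, 342.
Test each divisor d:
162^1 ≡ 162
162^2 ≡ 252
162^3 ≡ 31
162^6 ≡ 239
162^9 ≡ 189
162^18 ≡ 343
162^19 ≡ 333
162^38 ≡ 62
162^57 ≡ 69
162^114 ≡ 68
162^171 ≡ 360
162^342 ≡ 1
So ord_361(162) = 342.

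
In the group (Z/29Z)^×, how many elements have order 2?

1

φ(29) = 29 − 1 = 28 = 2^2 · 7.
Since (Z/29Z)^× is cyclic of order 28, the number of elements of order d is φ(d) when d | 28 and 0 otherwise.
2 | 28, and φ(2) = 2 − 1 = 1.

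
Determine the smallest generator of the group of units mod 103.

5

φ(103) = 103 − 1 = 102 = 2 · 3 · 17.
g is a primitive root iff g^(102/q) ≢ 1 (mod 103) for each prime q ∈ {2, 3, 17}.
g = 2: 2^51 ≡ 1 — hits 1, so not a primitive root.
g = 3: 3^51 ≡ 102; 3^34 ≡ 1 — hits 1, so not a primitive root.
g = 4: 4^51 ≡ 1 — hits 1, so not a primitive root.
g = 5: 5^51 ≡ 102; 5^34 ≡ 56; 5^6 ≡ 72 — none is 1, so 5 is a primitive root.
So 5 is the smallest generator of (Z/103Z)^×.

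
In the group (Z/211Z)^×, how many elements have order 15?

8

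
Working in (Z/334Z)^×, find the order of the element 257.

166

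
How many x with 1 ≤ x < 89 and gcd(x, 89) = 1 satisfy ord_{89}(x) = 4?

2

φ(89) = 89 − 1 = 88 = 2^3 · 11.
(Z/89Z)^× is cyclic (|G| = 88); a cyclic group of order m has exactly φ(d) elements of each order d | m, and none otherwise.
4 = 2^2 divides 88, and φ(4) = 2.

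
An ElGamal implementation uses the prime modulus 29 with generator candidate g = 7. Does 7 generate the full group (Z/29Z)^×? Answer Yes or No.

φ(29) = 29 − 1 = 28 = 2^2 · 7.
It suffices to check that the order of 7 is not a proper divisor of 28: compute 7^(28/q) for q ∈ {2, 7}.
7^14 ≡ 1 (mod 29)  [q = 2: ≡ 1 ✗]
7^4 ≡ 23 (mod 29)  [q = 7: ≢ 1 ✓]
7^14 ≡ 1 shows ord(7) | 14, strictly less than φ(29); not a primitive root.

No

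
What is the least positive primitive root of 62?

3

φ(62) = φ(2)·φ(31) = 1·30 = 30 = 2 · 3 · 5.
g is a primitive root iff g^(30/q) ≢ 1 (mod 62) for each prime q ∈ {2, 3, 5}.
g = 2: gcd(2, 62) = 2 > 1, not a unit — skip.
g = 3: 3^15 ≡ 61; 3^10 ≡ 25; 3^6 ≡ 47 — none is 1, so 3 is a primitive root.
The smallest primitive root modulo 62 is 3.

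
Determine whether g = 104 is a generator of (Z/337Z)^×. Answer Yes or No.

No

φ(337) = 337 − 1 = 336 = 2^4 · 3 · 7.
It suffices to check that the order of 104 is not a proper divisor of 336: compute 104^(336/q) for q ∈ {2, 3, 7}.
104^168 ≡ 1 (mod 337)  [q = 2: ≡ 1 ✗]
104^112 ≡ 128 (mod 337)  [q = 3: ≢ 1 ✓]
104^48 ≡ 79 (mod 337)  [q = 7: ≢ 1 ✓]
Since 104^168 ≡ 1, the order of 104 divides 168 < 336, so 104 is not a primitive root.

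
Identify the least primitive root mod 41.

φ(41) = 41 − 1 = 40 = 2^3 · 5.
Test candidates g = 2, 3, … against the prime factors q ∈ {2, 5} of φ(41): g is a generator iff g^(40/q) ≢ 1 for every such q.
g = 2: 2^20 ≡ 1 — hits 1, so not a primitive root.
g = 3: 3^20 ≡ 40; 3^8 ≡ 1 — hits 1, so not a primitive root.
g = 4: 4^20 ≡ 1 — hits 1, so not a primitive root.
g = 5: 5^20 ≡ 1 — hits 1, so not a primitive root.
g = 6: 6^20 ≡ 40; 6^8 ≡ 10 — none is 1, so 6 is a primitive root.
The smallest primitive root modulo 41 is 6.

6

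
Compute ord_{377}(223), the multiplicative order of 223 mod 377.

84

The order of 223 must divide φ(377) = φ(13·29) = (13−1)·(29−1) = 12·28 = 336 = 2^4 · 3 · 7.
Divisors of 336: 1, 2, 3, 4, 6, 7, 8, 12, 14, 16, 21, 24, 28, 42, 48, 56, 84, 112, 168, 336.
Test each divisor d:
223^1 ≡ 223 (mod 377)
223^2 ≡ 342 (mod 377)
223^3 ≡ 112 (mod 377)
223^4 ≡ 94 (mod 377)
223^6 ≡ 103 (mod 377)
223^7 ≡ 349 (mod 377)
223^8 ≡ 165 (mod 377)
223^12 ≡ 53 (mod 377)
223^14 ≡ 30 (mod 377)
223^16 ≡ 81 (mod 377)
223^21 ≡ 291 (mod 377)
223^24 ≡ 170 (mod 377)
223^28 ≡ 146 (mod 377)
223^42 ≡ 233 (mod 377)
223^48 ≡ 248 (mod 377)
223^56 ≡ 204 (mod 377)
223^84 ≡ 1 (mod 377) ✓
Therefore the multiplicative order of 223 modulo 377 is 84.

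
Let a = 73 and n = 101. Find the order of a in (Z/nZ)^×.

Since 73 ∈ (Z/101Z)^×, its order divides φ(101) = 101 − 1 = 100 = 2^2 · 5^2.
Divisors of 100: 1, 2, 4, 5, 10, 20, 25, 50, 100.
Evaluate successive powers at the divisors of 100:
73^1 ≡ 73
73^2 ≡ 77
73^4 ≡ 71
73^5 ≡ 32
73^10 ≡ 14
73^20 ≡ 95
73^25 ≡ 10
73^50 ≡ 100
73^100 ≡ 1
Therefore the multiplicative order of 73 modulo 101 is 100.

100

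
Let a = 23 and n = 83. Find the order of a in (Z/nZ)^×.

ord(23) | φ(83) = 83 − 1 = 82 = 2 · 41.
Divisors of 82: 1, 2, 41, 82.
Compute 23^d (mod 83) for the divisors d until we hit 1:
23^1 ≡ 23 (mod 83)
23^2 ≡ 31 (mod 83)
23^41 ≡ 1 (mod 83) ✓
The smallest such exponent is 41, so the order of 23 is 41.

41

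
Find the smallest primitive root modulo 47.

5

φ(47) = 47 − 1 = 46 = 2 · 23.
Test candidates g = 2, 3, … against the prime factors q ∈ {2, 23} of φ(47): g is a generator iff g^(46/q) ≢ 1 for every such q.
g = 2: 2^23 ≡ 1 — hits 1, so not a primitive root.
g = 3: 3^23 ≡ 1 — hits 1, so not a primitive root.
g = 4: 4^23 ≡ 1 — hits 1, so not a primitive root.
g = 5: 5^23 ≡ 46; 5^2 ≡ 25 — none is 1, so 5 is a primitive root.
So 5 is the smallest generator of (Z/47Z)^×.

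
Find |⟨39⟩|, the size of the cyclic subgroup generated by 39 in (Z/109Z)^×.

108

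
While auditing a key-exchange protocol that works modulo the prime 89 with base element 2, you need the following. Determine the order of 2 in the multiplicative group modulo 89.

11

ord(2) | φ(89) = 89 − 1 = 88 = 2^3 · 11.
Divisors of 88: 1, 2, 4, 8, 11, 22, 44, 88.
Evaluate successive powers at the divisors of 88:
2^1 ≡ 2 (mod 89)
2^2 ≡ 4 (mod 89)
2^4 ≡ 16 (mod 89)
2^8 ≡ 78 (mod 89)
2^11 ≡ 1 (mod 89) ✓
Hence ord(2) = 11.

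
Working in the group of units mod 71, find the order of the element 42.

By Lagrange's theorem, ord_71(42) divides φ(71) = 71 − 1 = 70 = 2 · 5 · 7.
Divisors of 70: 1, 2, 5, 7, 10, 14, 35, 70.
Evaluate successive powers at the divisors of 70:
42^1 ≡ 42 (mod 71)
42^2 ≡ 60 (mod 71)
42^5 ≡ 41 (mod 71)
42^7 ≡ 46 (mod 71)
42^10 ≡ 48 (mod 71)
42^14 ≡ 57 (mod 71)
42^35 ≡ 70 (mod 71)
42^70 ≡ 1 (mod 71) ✓
The smallest such exponent is 70, so the order of 42 is 70.

70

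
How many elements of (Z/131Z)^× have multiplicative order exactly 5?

φ(131) = 131 − 1 = 130 = 2 · 5 · 13.
Since (Z/131Z)^× is cyclic of order 130, the number of elements of order d is φ(d) when d | 130 and 0 otherwise.
5 | 130, and φ(5) = 5 − 1 = 4.

4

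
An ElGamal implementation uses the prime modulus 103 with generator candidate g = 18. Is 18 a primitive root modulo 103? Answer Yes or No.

No

φ(103) = 103 − 1 = 102 = 2 · 3 · 17.
An element g generates (Z/103Z)^× iff g^(102/q) ≢ 1 (mod 103) for each prime q ∈ {2, 3, 17}.
18^51 ≡ 1 (mod 103)  [q = 2: ≡ 1 ✗]
18^34 ≡ 46 (mod 103)  [q = 3: ≢ 1 ✓]
18^6 ≡ 79 (mod 103)  [q = 17: ≢ 1 ✓]
The check at q = 2 fails, so 18 generates a proper subgroup.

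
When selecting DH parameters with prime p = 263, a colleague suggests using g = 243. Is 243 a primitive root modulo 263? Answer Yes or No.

No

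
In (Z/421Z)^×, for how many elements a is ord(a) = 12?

4

φ(421) = 421 − 1 = 420 = 2^2 · 3 · 5 · 7.
Since (Z/421Z)^× is cyclic of order 420, the number of elements of order d is φ(d) when d | 420 and 0 otherwise.
12 = 2^2 · 3 divides 420, and φ(12) = 4.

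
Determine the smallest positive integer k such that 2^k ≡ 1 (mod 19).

18

ord(2) | φ(19) = 19 − 1 = 18 = 2 · 3^2.
Divisors of 18: 1, 2, 3, 6, 9, 18.
Evaluate successive powers at the divisors of 18:
2^1 ≡ 2 (mod 19)
2^2 ≡ 4 (mod 19)
2^3 ≡ 8 (mod 19)
2^6 ≡ 7 (mod 19)
2^9 ≡ 18 (mod 19)
2^18 ≡ 1 (mod 19) ✓
The smallest such exponent is 18, so the order of 2 is 18.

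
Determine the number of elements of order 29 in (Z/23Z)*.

φ(23) = 23 − 1 = 22 = 2 · 11.
Since (Z/23Z)^× is cyclic of order 22, the number of elements of order d is φ(d) when d | 22 and 0 otherwise.
Since 29 ∤ 22, the count is 0.

0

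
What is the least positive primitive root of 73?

5

φ(73) = 73 − 1 = 72 = 2^3 · 3^2.
g is a primitive root iff g^(72/q) ≢ 1 (mod 73) for each prime q ∈ {2, 3}.
g = 2: 2^36 ≡ 1 — hits 1, so not a primitive root.
g = 3: 3^36 ≡ 1 — hits 1, so not a primitive root.
g = 4: 4^36 ≡ 1 — hits 1, so not a primitive root.
g = 5: 5^36 ≡ 72; 5^24 ≡ 8 — none is 1, so 5 is a primitive root.
Hence the least primitive root of 73 is 5.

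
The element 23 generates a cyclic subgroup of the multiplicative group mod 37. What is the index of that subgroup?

3

Since 23 ∈ (Z/37Z)^×, its order divides φ(37) = 37 − 1 = 36 = 2^2 · 3^2.
Divisors of 36: 1, 2, 3, 4, 6, 9, 12, 18, 36.
Test each divisor d:
23^1 ≡ 23
23^2 ≡ 11
23^3 ≡ 31
23^4 ≡ 10
23^6 ≡ 36
23^9 ≡ 6
23^12 ≡ 1
So ord_37(23) = 12, hence |⟨23⟩| = 12.
[(Z/37Z)^× : ⟨23⟩] = 36/12 = 3.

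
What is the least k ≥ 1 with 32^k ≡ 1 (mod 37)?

By Lagrange's theorem, ord_37(32) divides φ(37) = 37 − 1 = 36 = 2^2 · 3^2.
Divisors of 36: 1, 2, 3, 4, 6, 9, 12, 18, 36.
Compute 32^d (mod 37) for the divisors d until we hit 1:
32^1 ≡ 32 (mod 37)
32^2 ≡ 25 (mod 37)
32^3 ≡ 23 (mod 37)
32^4 ≡ 33 (mod 37)
32^6 ≡ 11 (mod 37)
32^9 ≡ 31 (mod 37)
32^12 ≡ 10 (mod 37)
32^18 ≡ 36 (mod 37)
32^36 ≡ 1 (mod 37) ✓
So ord_37(32) = 36.

36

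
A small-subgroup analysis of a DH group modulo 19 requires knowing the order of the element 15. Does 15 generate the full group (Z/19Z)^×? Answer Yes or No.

φ(19) = 19 − 1 = 18 = 2 · 3^2.
An element g generates (Z/19Z)^× iff g^(18/q) ≢ 1 (mod 19) for each prime q ∈ {2, 3}.
15^9 ≡ 18 (mod 19)  [q = 2: ≢ 1 ✓]
15^6 ≡ 11 (mod 19)  [q = 3: ≢ 1 ✓]
None equal 1, so ord_19(15) = 18: 15 is a primitive root.

Yes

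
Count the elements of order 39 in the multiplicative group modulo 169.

24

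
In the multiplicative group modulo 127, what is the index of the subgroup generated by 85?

1

ord(85) | φ(127) = 127 − 1 = 126 = 2 · 3^2 · 7.
Divisors of 126: 1, 2, 3, 6, 7, 9, 14, 18, 21, 42, 63, 126.
Evaluate successive powers at the divisors of 126:
85^1 ≡ 85
85^2 ≡ 113
85^3 ≡ 80
85^6 ≡ 50
85^7 ≡ 59
85^9 ≡ 63
85^14 ≡ 52
85^18 ≡ 32
85^21 ≡ 20
85^42 ≡ 19
85^63 ≡ 126
85^126 ≡ 1
The order of 85 is 126, so the subgroup it generates has 126 elements.
The index is φ(127) / ord(85) = 126 / 126 = 1.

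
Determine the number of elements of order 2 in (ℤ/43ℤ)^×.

1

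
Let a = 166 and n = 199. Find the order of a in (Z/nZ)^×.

The order of 166 must divide φ(199) = 199 − 1 = 198 = 2 · 3^2 · 11.
Divisors of 198: 1, 2, 3, 6, 9, 11, 18, 22, 33, 66, 99, 198.
Check 166^d mod 199 for each divisor in increasing order:
166^1 ≡ 166
166^2 ≡ 94
166^3 ≡ 82
166^6 ≡ 157
166^9 ≡ 138
166^11 ≡ 37
166^18 ≡ 139
166^22 ≡ 175
166^33 ≡ 107
166^66 ≡ 106
166^99 ≡ 198
166^198 ≡ 1
The smallest such exponent is 198, so the order of 166 is 198.

198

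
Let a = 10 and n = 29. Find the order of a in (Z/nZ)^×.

28

By Lagrange's theorem, ord_29(10) divides φ(29) = 29 − 1 = 28 = 2^2 · 7.
Divisors of 28: 1, 2, 4, 7, 14, 28.
Check 10^d mod 29 for each divisor in increasing order:
10^1 ≡ 10 (mod 29)
10^2 ≡ 13 (mod 29)
10^4 ≡ 24 (mod 29)
10^7 ≡ 17 (mod 29)
10^14 ≡ 28 (mod 29)
10^28 ≡ 1 (mod 29) ✓
Hence ord(10) = 28.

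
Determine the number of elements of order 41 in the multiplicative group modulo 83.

φ(83) = 83 − 1 = 82 = 2 · 41.
Since (Z/83Z)^× is cyclic of order 82, the number of elements of order d is φ(d) when d | 82 and 0 otherwise.
41 | 82, and φ(41) = 41 − 1 = 40.

40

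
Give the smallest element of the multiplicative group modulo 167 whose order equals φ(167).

5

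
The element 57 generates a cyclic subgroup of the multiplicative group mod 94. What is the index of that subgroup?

Since 57 ∈ (Z/94Z)^×, its order divides φ(94) = φ(2)·φ(47) = 1·46 = 46 = 2 · 23.
Divisors of 46: 1, 2, 23, 46.
Compute 57^d (mod 94) for the divisors d until we hit 1:
57^1 ≡ 57
57^2 ≡ 53
57^23 ≡ 93
57^46 ≡ 1
Thus |⟨57⟩| = ord(57) = 46.
[(Z/94Z)^× : ⟨57⟩] = 46/46 = 1.

1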